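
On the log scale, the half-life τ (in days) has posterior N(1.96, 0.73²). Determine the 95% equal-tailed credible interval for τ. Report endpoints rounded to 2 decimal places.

On the log scale the 95% interval is 1.96 ± 1.960 × 0.73 = [0.5292, 3.3908].
Exponentiate: [e^0.5292, e^3.3908] = [1.70, 29.69].

[1.70, 29.69]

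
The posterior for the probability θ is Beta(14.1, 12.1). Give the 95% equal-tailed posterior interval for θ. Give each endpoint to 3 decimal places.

Posterior: Beta(14.1, 12.1).
Equal-tailed 95% interval: the 0.025 and 0.975 quantiles of Beta(14.1, 12.1).
Posterior mean ≈ 0.538, SD ≈ 0.096; a Normal approximation gives roughly [0.351, 0.726].
Exact: F⁻¹(0.025) = 0.350; F⁻¹(0.975) = 0.721.

[0.350, 0.721]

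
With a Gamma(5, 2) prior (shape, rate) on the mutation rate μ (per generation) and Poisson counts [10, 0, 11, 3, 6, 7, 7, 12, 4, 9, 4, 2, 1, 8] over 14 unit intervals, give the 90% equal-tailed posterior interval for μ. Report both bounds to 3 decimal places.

[4.629, 6.567]

Posterior: Gamma(5+84, 2+14) = Gamma(89, 16) (shape, rate).
Equal-tailed 90% interval: Gamma(89, 16) quantiles at 0.05 and 0.95.
Posterior mean ≈ 5.562, SD ≈ 0.590; a Normal approximation gives roughly [4.593, 6.532].
Exact: lower = 4.629; upper = 6.567.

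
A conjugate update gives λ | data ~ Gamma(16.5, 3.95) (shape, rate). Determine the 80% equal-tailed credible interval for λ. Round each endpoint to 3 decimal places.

[2.925, 5.537]

Posterior: Gamma(shape 16.5, rate 3.95).
Equal-tailed 80% interval: Gamma(16.5, 3.95) quantiles at 0.1 and 0.9.
Posterior mean ≈ 4.177, SD ≈ 1.028; a Normal approximation gives roughly [2.859, 5.495].
Exact: lower = 2.925; upper = 5.537.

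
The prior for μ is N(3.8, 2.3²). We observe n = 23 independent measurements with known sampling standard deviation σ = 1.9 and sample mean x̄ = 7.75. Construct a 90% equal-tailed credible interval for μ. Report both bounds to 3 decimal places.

[6.994, 8.278]

Posterior precision = 1/2.3² + 23/1.9² = 0.1890 + 6.3712 = 6.5602, so posterior SD = 0.3904.
Posterior mean = (3.8/2.3² + 23·7.75/1.9²) / 6.5602 = 7.6362.
Interval: 7.6362 ± 1.645 × 0.3904 → [6.994, 8.278].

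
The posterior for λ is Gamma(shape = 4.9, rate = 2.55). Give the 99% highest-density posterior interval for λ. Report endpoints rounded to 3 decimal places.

The posterior is unimodal and skewed, so the HPD interval has equal density at both endpoints and is the shortest 99% interval.
Solving f(0.278) = f(4.552) with F(4.552) − F(0.278) = 0.99 gives [0.278, 4.552].
For comparison, the equal-tailed interval is [0.406, 4.877]; the HPD is narrower and shifted toward the mode.

[0.278, 4.552]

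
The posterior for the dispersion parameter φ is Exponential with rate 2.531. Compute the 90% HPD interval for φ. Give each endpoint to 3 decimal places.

[0.000, 0.910]

The exponential density is strictly decreasing on [0, ∞), so the HPD interval is anchored at 0: [0, q] with P(φ ≤ q) = 0.90.
q = −ln(1 − 0.90) / 2.531 = 2.3026 / 2.531 = 0.910.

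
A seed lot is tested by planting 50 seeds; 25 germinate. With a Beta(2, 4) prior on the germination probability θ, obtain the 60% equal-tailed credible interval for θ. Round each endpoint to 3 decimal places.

Posterior: Beta(2+25, 4+25) = Beta(27, 29).
Equal-tailed 60% interval: the 0.2 and 0.8 quantiles of Beta(27, 29).
Posterior mean ≈ 0.482, SD ≈ 0.066; a Normal approximation gives roughly [0.426, 0.538].
Exact: F⁻¹(0.2) = 0.426; F⁻¹(0.8) = 0.538.

[0.426, 0.538]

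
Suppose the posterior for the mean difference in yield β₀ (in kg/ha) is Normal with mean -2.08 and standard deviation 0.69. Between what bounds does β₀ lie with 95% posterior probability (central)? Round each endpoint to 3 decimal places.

[-3.432, -0.728]

The posterior is symmetric, so the 95% equal-tailed interval is β₀ = -2.08 ± z·0.69 with z = 1.960.
Half-width: 1.960 × 0.69 = 1.352.
-2.08 − 1.352 = -3.432; -2.08 + 1.352 = -0.728.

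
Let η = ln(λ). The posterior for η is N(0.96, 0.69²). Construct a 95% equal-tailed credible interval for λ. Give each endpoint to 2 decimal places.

On the log scale the 95% interval is 0.96 ± 1.960 × 0.69 = [-0.3924, 2.3124].
Exponentiate: [e^-0.3924, e^2.3124] = [0.68, 10.10].

[0.68, 10.10]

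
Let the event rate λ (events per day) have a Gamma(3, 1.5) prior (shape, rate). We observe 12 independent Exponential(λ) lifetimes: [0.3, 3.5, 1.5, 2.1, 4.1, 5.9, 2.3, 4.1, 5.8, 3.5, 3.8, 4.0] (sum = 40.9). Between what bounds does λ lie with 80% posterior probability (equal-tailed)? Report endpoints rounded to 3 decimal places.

[0.243, 0.475]

Posterior: Gamma(3+12, 1.5+40.9) = Gamma(15, 42.4) (shape, rate).
Equal-tailed 80% interval: Gamma(15, 42.4) quantiles at 0.1 and 0.9.
Posterior mean ≈ 0.354, SD ≈ 0.091; a Normal approximation gives roughly [0.237, 0.471].
Exact: lower = 0.243; upper = 0.475.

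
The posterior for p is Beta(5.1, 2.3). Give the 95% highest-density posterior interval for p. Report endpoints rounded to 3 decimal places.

[0.384, 0.967]

The posterior is unimodal and skewed, so the HPD interval has equal density at both endpoints and is the shortest 95% interval.
Solving f(0.384) = f(0.967) with F(0.967) − F(0.384) = 0.95 gives [0.384, 0.967].
For comparison, the equal-tailed interval is [0.341, 0.942]; the HPD is narrower and shifted toward the mode.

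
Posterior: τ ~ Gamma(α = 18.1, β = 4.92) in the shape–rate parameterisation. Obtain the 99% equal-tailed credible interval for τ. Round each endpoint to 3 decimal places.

Posterior: Gamma(shape 18.1, rate 4.92).
Equal-tailed 99% interval: Gamma(18.1, 4.92) quantiles at 0.005 and 0.995.
Posterior mean ≈ 3.679, SD ≈ 0.865; a Normal approximation gives roughly [1.451, 5.906].
Exact: lower = 1.832; upper = 6.285.

[1.832, 6.285]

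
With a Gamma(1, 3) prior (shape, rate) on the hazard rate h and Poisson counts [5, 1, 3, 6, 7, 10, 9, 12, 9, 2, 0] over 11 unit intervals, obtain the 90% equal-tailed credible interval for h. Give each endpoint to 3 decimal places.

Posterior: Gamma(1+64, 3+11) = Gamma(65, 14) (shape, rate).
Equal-tailed 90% interval: Gamma(65, 14) quantiles at 0.05 and 0.95.
Posterior mean ≈ 4.643, SD ≈ 0.576; a Normal approximation gives roughly [3.696, 5.590].
Exact: lower = 3.738; upper = 5.629.

[3.738, 5.629]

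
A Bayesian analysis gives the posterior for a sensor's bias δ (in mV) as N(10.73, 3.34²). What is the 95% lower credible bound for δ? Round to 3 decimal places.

5.236

Need L with P(δ ≥ L) = 0.95: L = 10.73 − z_{0.05}·3.34.
z = 1.645; L = 10.73 − 1.645 × 3.34 = 5.236.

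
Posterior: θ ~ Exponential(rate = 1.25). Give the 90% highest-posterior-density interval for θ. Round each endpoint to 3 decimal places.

[0.000, 1.842]

The exponential density is strictly decreasing on [0, ∞), so the HPD interval is anchored at 0: [0, q] with P(θ ≤ q) = 0.90.
q = −ln(1 − 0.90) / 1.25 = 2.3026 / 1.25 = 1.842.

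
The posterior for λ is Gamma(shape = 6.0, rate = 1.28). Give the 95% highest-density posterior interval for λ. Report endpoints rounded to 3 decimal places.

[1.373, 8.488]

The posterior is unimodal and skewed, so the HPD interval has equal density at both endpoints and is the shortest 95% interval.
Solving f(1.373) = f(8.488) with F(8.488) − F(1.373) = 0.95 gives [1.373, 8.488].
For comparison, the equal-tailed interval is [1.720, 9.116]; the HPD is narrower and shifted toward the mode.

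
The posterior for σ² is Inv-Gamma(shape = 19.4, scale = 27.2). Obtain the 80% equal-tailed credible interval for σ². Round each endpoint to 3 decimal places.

Inverse-Gamma(19.4, 27.2) quantiles: F⁻¹(0.1) and F⁻¹(0.9).
Equivalently, 1/σ² ~ Gamma(19.4, rate = 27.2); invert its 0.9 and 0.1 quantiles.
Posterior mean ≈ 1.478, SD ≈ 0.354; a Normal approximation gives roughly [1.024, 1.932].
Exact: lower = 1.079; upper = 1.941.

[1.079, 1.941]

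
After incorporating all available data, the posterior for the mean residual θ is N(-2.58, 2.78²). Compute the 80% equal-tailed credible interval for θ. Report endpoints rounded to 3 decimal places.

[-6.143, 0.983]

The posterior is symmetric, so the 80% equal-tailed interval is θ = -2.58 ± z·2.78 with z = 1.282.
Half-width: 1.282 × 2.78 = 3.563.
-2.58 − 3.563 = -6.143; -2.58 + 3.563 = 0.983.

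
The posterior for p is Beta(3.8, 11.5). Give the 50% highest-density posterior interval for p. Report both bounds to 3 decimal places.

[0.145, 0.288]

The posterior is unimodal and skewed, so the HPD interval has equal density at both endpoints and is the shortest 50% interval.
Solving f(0.145) = f(0.288) with F(0.288) − F(0.145) = 0.50 gives [0.145, 0.288].
For comparison, the equal-tailed interval is [0.169, 0.316]; the HPD is narrower and shifted toward the mode.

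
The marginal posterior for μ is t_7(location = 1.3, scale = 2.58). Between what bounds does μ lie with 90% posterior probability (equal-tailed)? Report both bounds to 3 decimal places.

The t_7 distribution is symmetric; the 90% interval is 1.3 ± t·2.58 with t_{0.95,7} = 1.895.
Half-width: 1.895 × 2.58 = 4.888.
1.3 − 4.888 = -3.588; 1.3 + 4.888 = 6.188.

[-3.588, 6.188]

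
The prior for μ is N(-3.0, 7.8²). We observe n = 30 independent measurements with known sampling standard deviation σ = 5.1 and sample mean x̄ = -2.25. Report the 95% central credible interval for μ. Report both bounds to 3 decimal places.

Posterior precision = 1/7.8² + 30/5.1² = 0.0164 + 1.1534 = 1.1698, so posterior SD = 0.9246.
Posterior mean = (-3.0/7.8² + 30·-2.25/5.1²) / 1.1698 = -2.2605.
Interval: -2.2605 ± 1.960 × 0.9246 → [-4.073, -0.448].

[-4.073, -0.448]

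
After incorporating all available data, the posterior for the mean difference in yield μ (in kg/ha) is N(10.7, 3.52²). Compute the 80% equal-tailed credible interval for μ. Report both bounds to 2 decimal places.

The posterior is symmetric, so the 80% equal-tailed interval is μ = 10.7 ± z·3.52 with z = 1.282.
Half-width: 1.282 × 3.52 = 4.51.
10.7 − 4.51 = 6.19; 10.7 + 4.51 = 15.21.

[6.19, 15.21]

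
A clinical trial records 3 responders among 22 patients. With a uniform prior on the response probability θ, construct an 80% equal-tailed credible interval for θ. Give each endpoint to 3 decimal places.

Posterior: Beta(1+3, 1+19) = Beta(4, 20).
Equal-tailed 80% interval: the 0.1 and 0.9 quantiles of Beta(4, 20).
Posterior mean ≈ 0.167, SD ≈ 0.075; a Normal approximation gives roughly [0.071, 0.262].
Exact: F⁻¹(0.1) = 0.078; F⁻¹(0.9) = 0.268.

[0.078, 0.268]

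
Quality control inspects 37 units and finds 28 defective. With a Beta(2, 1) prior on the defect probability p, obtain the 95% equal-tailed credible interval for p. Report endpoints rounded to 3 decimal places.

Posterior: Beta(2+28, 1+9) = Beta(30, 10).
Equal-tailed 95% interval: the 0.025 and 0.975 quantiles of Beta(30, 10).
Posterior mean ≈ 0.750, SD ≈ 0.068; a Normal approximation gives roughly [0.617, 0.883].
Exact: F⁻¹(0.025) = 0.607; F⁻¹(0.975) = 0.870.

[0.607, 0.870]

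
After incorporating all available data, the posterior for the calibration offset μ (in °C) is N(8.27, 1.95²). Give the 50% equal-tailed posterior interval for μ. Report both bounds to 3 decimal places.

The posterior is symmetric, so the 50% equal-tailed interval is μ = 8.27 ± z·1.95 with z = 0.674.
Half-width: 0.674 × 1.95 = 1.315.
8.27 − 1.315 = 6.955; 8.27 + 1.315 = 9.585.

[6.955, 9.585]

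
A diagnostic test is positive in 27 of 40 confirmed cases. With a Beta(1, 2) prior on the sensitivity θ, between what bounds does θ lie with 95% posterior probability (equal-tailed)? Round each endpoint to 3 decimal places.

[0.505, 0.784]

Posterior: Beta(1+27, 2+13) = Beta(28, 15).
Equal-tailed 95% interval: the 0.025 and 0.975 quantiles of Beta(28, 15).
Posterior mean ≈ 0.651, SD ≈ 0.072; a Normal approximation gives roughly [0.510, 0.792].
Exact: F⁻¹(0.025) = 0.505; F⁻¹(0.975) = 0.784.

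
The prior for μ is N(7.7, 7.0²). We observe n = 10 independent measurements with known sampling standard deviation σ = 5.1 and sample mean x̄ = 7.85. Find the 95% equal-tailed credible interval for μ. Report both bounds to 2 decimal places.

Posterior precision = 1/7.0² + 10/5.1² = 0.0204 + 0.3845 = 0.4049, so posterior SD = 1.5716.
Posterior mean = (7.7/7.0² + 10·7.85/5.1²) / 0.4049 = 7.8424.
Interval: 7.8424 ± 1.960 × 1.5716 → [4.76, 10.92].

[4.76, 10.92]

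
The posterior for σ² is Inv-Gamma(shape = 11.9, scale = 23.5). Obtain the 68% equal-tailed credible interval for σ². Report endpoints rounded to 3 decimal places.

Inverse-Gamma(11.9, 23.5) quantiles: F⁻¹(0.16) and F⁻¹(0.84).
Equivalently, 1/σ² ~ Gamma(11.9, rate = 23.5); invert its 0.84 and 0.16 quantiles.
Posterior mean ≈ 2.156, SD ≈ 0.685; a Normal approximation gives roughly [1.475, 2.837].
Exact: lower = 1.538; upper = 2.760.

[1.538, 2.760]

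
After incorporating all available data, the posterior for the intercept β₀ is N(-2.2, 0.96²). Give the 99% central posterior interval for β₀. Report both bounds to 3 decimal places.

[-4.673, 0.273]

The posterior is symmetric, so the 99% equal-tailed interval is β₀ = -2.2 ± z·0.96 with z = 2.576.
Half-width: 2.576 × 0.96 = 2.473.
-2.2 − 2.473 = -4.673; -2.2 + 2.473 = 0.273.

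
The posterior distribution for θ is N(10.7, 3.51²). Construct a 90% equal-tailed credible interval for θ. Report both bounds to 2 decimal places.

[4.93, 16.47]

The posterior is symmetric, so the 90% equal-tailed interval is θ = 10.7 ± z·3.51 with z = 1.645.
Half-width: 1.645 × 3.51 = 5.77.
10.7 − 5.77 = 4.93; 10.7 + 5.77 = 16.47.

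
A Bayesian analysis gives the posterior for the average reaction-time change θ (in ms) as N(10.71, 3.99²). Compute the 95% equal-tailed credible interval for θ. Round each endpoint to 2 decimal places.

[2.89, 18.53]

The posterior is symmetric, so the 95% equal-tailed interval is θ = 10.71 ± z·3.99 with z = 1.960.
Half-width: 1.960 × 3.99 = 7.82.
10.71 − 7.82 = 2.89; 10.71 + 7.82 = 18.53.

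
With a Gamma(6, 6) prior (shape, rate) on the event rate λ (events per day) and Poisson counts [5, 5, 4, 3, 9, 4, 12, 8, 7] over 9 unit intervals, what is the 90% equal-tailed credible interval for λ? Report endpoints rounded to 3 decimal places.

Posterior: Gamma(6+57, 6+9) = Gamma(63, 15) (shape, rate).
Equal-tailed 90% interval: Gamma(63, 15) quantiles at 0.05 and 0.95.
Posterior mean ≈ 4.200, SD ≈ 0.529; a Normal approximation gives roughly [3.330, 5.070].
Exact: lower = 3.369; upper = 5.107.

[3.369, 5.107]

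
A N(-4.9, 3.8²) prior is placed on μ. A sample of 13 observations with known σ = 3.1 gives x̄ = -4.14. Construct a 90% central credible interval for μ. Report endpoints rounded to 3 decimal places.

[-5.556, -2.798]

Posterior precision = 1/3.8² + 13/3.1² = 0.0693 + 1.3528 = 1.4220, so posterior SD = 0.8386.
Posterior mean = (-4.9/3.8² + 13·-4.14/3.1²) / 1.4220 = -4.1770.
Interval: -4.1770 ± 1.645 × 0.8386 → [-5.556, -2.798].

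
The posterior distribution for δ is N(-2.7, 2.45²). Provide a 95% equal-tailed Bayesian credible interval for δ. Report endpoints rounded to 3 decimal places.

The posterior is symmetric, so the 95% equal-tailed interval is δ = -2.7 ± z·2.45 with z = 1.960.
Half-width: 1.960 × 2.45 = 4.802.
-2.7 − 4.802 = -7.502; -2.7 + 4.802 = 2.102.

[-7.502, 2.102]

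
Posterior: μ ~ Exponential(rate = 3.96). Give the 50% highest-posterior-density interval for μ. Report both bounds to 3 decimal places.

[0.000, 0.175]

The exponential density is strictly decreasing on [0, ∞), so the HPD interval is anchored at 0: [0, q] with P(μ ≤ q) = 0.50.
q = −ln(1 − 0.50) / 3.96 = 0.6931 / 3.96 = 0.175.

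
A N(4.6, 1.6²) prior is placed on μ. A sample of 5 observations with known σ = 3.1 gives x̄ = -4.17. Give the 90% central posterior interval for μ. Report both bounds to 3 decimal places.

[-2.133, 1.314]

Posterior precision = 1/1.6² + 5/3.1² = 0.3906 + 0.5203 = 0.9109, so posterior SD = 1.0478.
Posterior mean = (4.6/1.6² + 5·-4.17/3.1²) / 0.9109 = -0.4092.
Interval: -0.4092 ± 1.645 × 1.0478 → [-2.133, 1.314].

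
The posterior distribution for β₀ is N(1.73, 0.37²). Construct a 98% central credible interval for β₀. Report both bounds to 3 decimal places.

[0.869, 2.591]

The posterior is symmetric, so the 98% equal-tailed interval is β₀ = 1.73 ± z·0.37 with z = 2.326.
Half-width: 2.326 × 0.37 = 0.861.
1.73 − 0.861 = 0.869; 1.73 + 0.861 = 2.591.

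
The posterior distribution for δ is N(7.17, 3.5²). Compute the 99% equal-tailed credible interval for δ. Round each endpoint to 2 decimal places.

The posterior is symmetric, so the 99% equal-tailed interval is δ = 7.17 ± z·3.5 with z = 2.576.
Half-width: 2.576 × 3.5 = 9.02.
7.17 − 9.02 = -1.85; 7.17 + 9.02 = 16.19.

[-1.85, 16.19]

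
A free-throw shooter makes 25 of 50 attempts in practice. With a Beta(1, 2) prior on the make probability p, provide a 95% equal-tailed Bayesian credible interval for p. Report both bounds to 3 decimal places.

Posterior: Beta(1+25, 2+25) = Beta(26, 27).
Equal-tailed 95% interval: the 0.025 and 0.975 quantiles of Beta(26, 27).
Posterior mean ≈ 0.491, SD ≈ 0.068; a Normal approximation gives roughly [0.357, 0.624].
Exact: F⁻¹(0.025) = 0.358; F⁻¹(0.975) = 0.624.

[0.358, 0.624]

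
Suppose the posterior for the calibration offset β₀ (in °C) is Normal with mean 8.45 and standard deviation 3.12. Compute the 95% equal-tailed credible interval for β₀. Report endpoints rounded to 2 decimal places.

The posterior is symmetric, so the 95% equal-tailed interval is β₀ = 8.45 ± z·3.12 with z = 1.960.
Half-width: 1.960 × 3.12 = 6.12.
8.45 − 6.12 = 2.33; 8.45 + 6.12 = 14.57.

[2.33, 14.57]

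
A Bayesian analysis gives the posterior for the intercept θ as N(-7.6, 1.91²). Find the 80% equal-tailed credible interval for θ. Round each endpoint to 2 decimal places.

[-10.05, -5.15]

The posterior is symmetric, so the 80% equal-tailed interval is θ = -7.6 ± z·1.91 with z = 1.282.
Half-width: 1.282 × 1.91 = 2.45.
-7.6 − 2.45 = -10.05; -7.6 + 2.45 = -5.15.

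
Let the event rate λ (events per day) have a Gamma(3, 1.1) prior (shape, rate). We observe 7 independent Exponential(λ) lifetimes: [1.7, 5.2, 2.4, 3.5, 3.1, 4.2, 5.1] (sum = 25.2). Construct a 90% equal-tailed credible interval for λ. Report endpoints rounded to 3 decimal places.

Posterior: Gamma(3+7, 1.1+25.2) = Gamma(10, 26.3) (shape, rate).
Equal-tailed 90% interval: Gamma(10, 26.3) quantiles at 0.05 and 0.95.
Posterior mean ≈ 0.380, SD ≈ 0.120; a Normal approximation gives roughly [0.182, 0.578].
Exact: lower = 0.206; upper = 0.597.

[0.206, 0.597]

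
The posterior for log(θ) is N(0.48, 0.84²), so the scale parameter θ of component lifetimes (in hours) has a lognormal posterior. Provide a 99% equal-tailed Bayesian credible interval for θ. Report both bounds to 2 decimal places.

[0.19, 14.07]

On the log scale the 99% interval is 0.48 ± 2.576 × 0.84 = [-1.6837, 2.6437].
Exponentiate: [e^-1.6837, e^2.6437] = [0.19, 14.07].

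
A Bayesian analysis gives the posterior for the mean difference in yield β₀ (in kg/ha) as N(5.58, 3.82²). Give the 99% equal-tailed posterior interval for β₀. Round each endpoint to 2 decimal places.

The posterior is symmetric, so the 99% equal-tailed interval is β₀ = 5.58 ± z·3.82 with z = 2.576.
Half-width: 2.576 × 3.82 = 9.84.
5.58 − 9.84 = -4.26; 5.58 + 9.84 = 15.42.

[-4.26, 15.42]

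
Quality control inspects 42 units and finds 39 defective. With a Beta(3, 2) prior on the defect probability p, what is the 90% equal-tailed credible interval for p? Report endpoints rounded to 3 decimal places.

Posterior: Beta(3+39, 2+3) = Beta(42, 5).
Equal-tailed 90% interval: the 0.05 and 0.95 quantiles of Beta(42, 5).
Posterior mean ≈ 0.894, SD ≈ 0.045; a Normal approximation gives roughly [0.820, 0.967].
Exact: F⁻¹(0.05) = 0.812; F⁻¹(0.95) = 0.956.

[0.812, 0.956]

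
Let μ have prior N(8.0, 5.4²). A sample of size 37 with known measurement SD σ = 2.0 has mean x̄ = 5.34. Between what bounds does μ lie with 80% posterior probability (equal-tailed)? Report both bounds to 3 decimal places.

[4.929, 5.770]

Posterior precision = 1/5.4² + 37/2.0² = 0.0343 + 9.2500 = 9.2843, so posterior SD = 0.3282.
Posterior mean = (8.0/5.4² + 37·5.34/2.0²) / 9.2843 = 5.3498.
Interval: 5.3498 ± 1.282 × 0.3282 → [4.929, 5.770].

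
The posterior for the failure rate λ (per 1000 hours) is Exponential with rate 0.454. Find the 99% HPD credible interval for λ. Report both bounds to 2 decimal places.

The exponential density is strictly decreasing on [0, ∞), so the HPD interval is anchored at 0: [0, q] with P(λ ≤ q) = 0.99.
q = −ln(1 − 0.99) / 0.454 = 4.6052 / 0.454 = 10.14.

[0.00, 10.14]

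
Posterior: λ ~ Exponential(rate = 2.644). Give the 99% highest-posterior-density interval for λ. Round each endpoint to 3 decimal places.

The exponential density is strictly decreasing on [0, ∞), so the HPD interval is anchored at 0: [0, q] with P(λ ≤ q) = 0.99.
q = −ln(1 − 0.99) / 2.644 = 4.6052 / 2.644 = 1.742.

[0.000, 1.742]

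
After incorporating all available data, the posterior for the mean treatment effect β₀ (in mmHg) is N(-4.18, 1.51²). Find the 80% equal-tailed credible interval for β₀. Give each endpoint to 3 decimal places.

[-6.115, -2.245]

The posterior is symmetric, so the 80% equal-tailed interval is β₀ = -4.18 ± z·1.51 with z = 1.282.
Half-width: 1.282 × 1.51 = 1.935.
-4.18 − 1.935 = -6.115; -4.18 + 1.935 = -2.245.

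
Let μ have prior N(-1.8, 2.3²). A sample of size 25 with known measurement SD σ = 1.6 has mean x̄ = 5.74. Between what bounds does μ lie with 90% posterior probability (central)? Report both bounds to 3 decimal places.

[5.075, 6.118]

Posterior precision = 1/2.3² + 25/1.6² = 0.1890 + 9.7656 = 9.9547, so posterior SD = 0.3169.
Posterior mean = (-1.8/2.3² + 25·5.74/1.6²) / 9.9547 = 5.5968.
Interval: 5.5968 ± 1.645 × 0.3169 → [5.075, 6.118].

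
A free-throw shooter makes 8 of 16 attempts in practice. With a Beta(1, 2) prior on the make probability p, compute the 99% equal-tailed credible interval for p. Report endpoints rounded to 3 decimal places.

Posterior: Beta(1+8, 2+8) = Beta(9, 10).
Equal-tailed 99% interval: the 0.005 and 0.995 quantiles of Beta(9, 10).
Posterior mean ≈ 0.474, SD ≈ 0.112; a Normal approximation gives roughly [0.186, 0.761].
Exact: F⁻¹(0.005) = 0.205; F⁻¹(0.995) = 0.753.

[0.205, 0.753]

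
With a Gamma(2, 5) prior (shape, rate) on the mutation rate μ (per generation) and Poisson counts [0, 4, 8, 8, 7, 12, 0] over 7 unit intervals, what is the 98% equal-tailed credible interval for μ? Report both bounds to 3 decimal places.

Posterior: Gamma(2+39, 5+7) = Gamma(41, 12) (shape, rate).
Equal-tailed 98% interval: Gamma(41, 12) quantiles at 0.01 and 0.99.
Posterior mean ≈ 3.417, SD ≈ 0.534; a Normal approximation gives roughly [2.175, 4.658].
Exact: lower = 2.299; upper = 4.779.

[2.299, 4.779]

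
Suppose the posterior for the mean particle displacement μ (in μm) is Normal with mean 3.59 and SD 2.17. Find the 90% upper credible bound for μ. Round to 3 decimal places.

6.371

Need U with P(μ ≤ U) = 0.90: U = 3.59 + z_{0.1}·2.17.
z = 1.282; U = 3.59 + 1.282 × 2.17 = 6.371.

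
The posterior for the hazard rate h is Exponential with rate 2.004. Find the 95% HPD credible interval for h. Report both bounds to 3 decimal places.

The exponential density is strictly decreasing on [0, ∞), so the HPD interval is anchored at 0: [0, q] with P(h ≤ q) = 0.95.
q = −ln(1 − 0.95) / 2.004 = 2.9957 / 2.004 = 1.495.

[0.000, 1.495]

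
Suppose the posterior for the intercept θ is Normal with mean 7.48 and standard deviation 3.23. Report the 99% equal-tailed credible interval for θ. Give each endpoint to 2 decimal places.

[-0.84, 15.80]

The posterior is symmetric, so the 99% equal-tailed interval is θ = 7.48 ± z·3.23 with z = 2.576.
Half-width: 2.576 × 3.23 = 8.32.
7.48 − 8.32 = -0.84; 7.48 + 8.32 = 15.80.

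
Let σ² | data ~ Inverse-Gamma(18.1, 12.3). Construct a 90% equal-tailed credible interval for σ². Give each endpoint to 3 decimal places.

Inverse-Gamma(18.1, 12.3) quantiles: F⁻¹(0.05) and F⁻¹(0.95).
Equivalently, 1/σ² ~ Gamma(18.1, rate = 12.3); invert its 0.95 and 0.05 quantiles.
Posterior mean ≈ 0.719, SD ≈ 0.179; a Normal approximation gives roughly [0.424, 1.014].
Exact: lower = 0.480; upper = 1.050.

[0.480, 1.050]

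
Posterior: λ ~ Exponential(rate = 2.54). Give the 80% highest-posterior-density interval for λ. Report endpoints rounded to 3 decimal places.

[0.000, 0.634]

The exponential density is strictly decreasing on [0, ∞), so the HPD interval is anchored at 0: [0, q] with P(λ ≤ q) = 0.80.
q = −ln(1 − 0.80) / 2.54 = 1.6094 / 2.54 = 0.634.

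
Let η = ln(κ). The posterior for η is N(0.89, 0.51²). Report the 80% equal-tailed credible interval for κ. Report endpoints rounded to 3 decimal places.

On the log scale the 80% interval is 0.89 ± 1.282 × 0.51 = [0.2364, 1.5436].
Exponentiate: [e^0.2364, e^1.5436] = [1.267, 4.681].

[1.267, 4.681]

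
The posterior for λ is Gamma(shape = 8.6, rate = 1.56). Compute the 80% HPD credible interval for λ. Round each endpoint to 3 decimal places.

[2.926, 7.533]

The posterior is unimodal and skewed, so the HPD interval has equal density at both endpoints and is the shortest 80% interval.
Solving f(2.926) = f(7.533) with F(7.533) − F(2.926) = 0.80 gives [2.926, 7.533].
For comparison, the equal-tailed interval is [3.282, 8.017]; the HPD is narrower and shifted toward the mode.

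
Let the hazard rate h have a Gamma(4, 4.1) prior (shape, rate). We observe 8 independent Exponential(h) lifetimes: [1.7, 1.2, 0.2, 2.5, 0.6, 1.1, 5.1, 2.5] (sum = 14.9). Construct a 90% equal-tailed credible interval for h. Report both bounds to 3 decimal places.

[0.364, 0.958]

Posterior: Gamma(4+8, 4.1+14.9) = Gamma(12, 19.0) (shape, rate).
Equal-tailed 90% interval: Gamma(12, 19.0) quantiles at 0.05 and 0.95.
Posterior mean ≈ 0.632, SD ≈ 0.182; a Normal approximation gives roughly [0.332, 0.931].
Exact: lower = 0.364; upper = 0.958.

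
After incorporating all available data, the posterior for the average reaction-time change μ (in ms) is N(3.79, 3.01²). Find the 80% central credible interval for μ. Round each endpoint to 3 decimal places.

[-0.067, 7.647]

The posterior is symmetric, so the 80% equal-tailed interval is μ = 3.79 ± z·3.01 with z = 1.282.
Half-width: 1.282 × 3.01 = 3.857.
3.79 − 3.857 = -0.067; 3.79 + 3.857 = 7.647.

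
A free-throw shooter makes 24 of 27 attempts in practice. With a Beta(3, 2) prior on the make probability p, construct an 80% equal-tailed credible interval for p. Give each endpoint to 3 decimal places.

[0.759, 0.919]

Posterior: Beta(3+24, 2+3) = Beta(27, 5).
Equal-tailed 80% interval: the 0.1 and 0.9 quantiles of Beta(27, 5).
Posterior mean ≈ 0.844, SD ≈ 0.063; a Normal approximation gives roughly [0.763, 0.925].
Exact: F⁻¹(0.1) = 0.759; F⁻¹(0.9) = 0.919.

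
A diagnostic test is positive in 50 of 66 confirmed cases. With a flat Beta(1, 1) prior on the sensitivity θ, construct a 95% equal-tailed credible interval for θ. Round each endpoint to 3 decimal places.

[0.641, 0.845]

Posterior: Beta(1+50, 1+16) = Beta(51, 17).
Equal-tailed 95% interval: the 0.025 and 0.975 quantiles of Beta(51, 17).
Posterior mean ≈ 0.750, SD ≈ 0.052; a Normal approximation gives roughly [0.648, 0.852].
Exact: F⁻¹(0.025) = 0.641; F⁻¹(0.975) = 0.845.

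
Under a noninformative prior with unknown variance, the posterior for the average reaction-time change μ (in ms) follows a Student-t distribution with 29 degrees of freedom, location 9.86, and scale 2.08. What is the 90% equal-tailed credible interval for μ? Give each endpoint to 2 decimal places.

[6.33, 13.39]

The t_29 distribution is symmetric; the 90% interval is 9.86 ± t·2.08 with t_{0.95,29} = 1.699.
Half-width: 1.699 × 2.08 = 3.53.
9.86 − 3.53 = 6.33; 9.86 + 3.53 = 13.39.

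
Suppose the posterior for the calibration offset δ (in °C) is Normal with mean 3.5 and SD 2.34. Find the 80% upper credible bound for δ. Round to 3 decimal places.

Need U with P(δ ≤ U) = 0.80: U = 3.5 + z_{0.2}·2.34.
z = 0.842; U = 3.5 + 0.842 × 2.34 = 5.469.

5.469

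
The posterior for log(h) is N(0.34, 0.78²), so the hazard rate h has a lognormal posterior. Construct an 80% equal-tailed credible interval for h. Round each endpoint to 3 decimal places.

On the log scale the 80% interval is 0.34 ± 1.282 × 0.78 = [-0.6596, 1.3396].
Exponentiate: [e^-0.6596, e^1.3396] = [0.517, 3.818].

[0.517, 3.818]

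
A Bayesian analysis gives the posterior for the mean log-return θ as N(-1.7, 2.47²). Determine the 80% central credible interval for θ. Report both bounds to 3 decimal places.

The posterior is symmetric, so the 80% equal-tailed interval is θ = -1.7 ± z·2.47 with z = 1.282.
Half-width: 1.282 × 2.47 = 3.165.
-1.7 − 3.165 = -4.865; -1.7 + 3.165 = 1.465.

[-4.865, 1.465]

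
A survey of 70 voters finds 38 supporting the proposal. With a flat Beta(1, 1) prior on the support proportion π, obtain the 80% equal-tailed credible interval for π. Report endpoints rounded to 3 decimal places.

Posterior: Beta(1+38, 1+32) = Beta(39, 33).
Equal-tailed 80% interval: the 0.1 and 0.9 quantiles of Beta(39, 33).
Posterior mean ≈ 0.542, SD ≈ 0.058; a Normal approximation gives roughly [0.467, 0.616].
Exact: F⁻¹(0.1) = 0.466; F⁻¹(0.9) = 0.616.

[0.466, 0.616]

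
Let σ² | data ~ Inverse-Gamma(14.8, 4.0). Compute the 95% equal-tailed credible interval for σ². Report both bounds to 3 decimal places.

[0.172, 0.485]

Inverse-Gamma(14.8, 4.0) quantiles: F⁻¹(0.025) and F⁻¹(0.975).
Equivalently, 1/σ² ~ Gamma(14.8, rate = 4.0); invert its 0.975 and 0.025 quantiles.
Posterior mean ≈ 0.290, SD ≈ 0.081; a Normal approximation gives roughly [0.131, 0.449].
Exact: lower = 0.172; upper = 0.485.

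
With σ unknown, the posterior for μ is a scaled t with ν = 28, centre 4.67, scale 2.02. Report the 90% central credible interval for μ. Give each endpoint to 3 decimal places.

[1.234, 8.106]

The t_28 distribution is symmetric; the 90% interval is 4.67 ± t·2.02 with t_{0.95,28} = 1.701.
Half-width: 1.701 × 2.02 = 3.436.
4.67 − 3.436 = 1.234; 4.67 + 3.436 = 8.106.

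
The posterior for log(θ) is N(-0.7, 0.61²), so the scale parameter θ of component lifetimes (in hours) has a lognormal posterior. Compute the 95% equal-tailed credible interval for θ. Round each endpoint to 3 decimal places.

On the log scale the 95% interval is -0.7 ± 1.960 × 0.61 = [-1.8956, 0.4956].
Exponentiate: [e^-1.8956, e^0.4956] = [0.150, 1.641].

[0.150, 1.641]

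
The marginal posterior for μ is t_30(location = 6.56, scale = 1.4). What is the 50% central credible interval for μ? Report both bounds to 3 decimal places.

[5.604, 7.516]

The t_30 distribution is symmetric; the 50% interval is 6.56 ± t·1.4 with t_{0.75,30} = 0.683.
Half-width: 0.683 × 1.4 = 0.956.
6.56 − 0.956 = 5.604; 6.56 + 0.956 = 7.516.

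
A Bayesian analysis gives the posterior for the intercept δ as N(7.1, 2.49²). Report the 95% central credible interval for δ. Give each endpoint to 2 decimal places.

[2.22, 11.98]

The posterior is symmetric, so the 95% equal-tailed interval is δ = 7.1 ± z·2.49 with z = 1.960.
Half-width: 1.960 × 2.49 = 4.88.
7.1 − 4.88 = 2.22; 7.1 + 4.88 = 11.98.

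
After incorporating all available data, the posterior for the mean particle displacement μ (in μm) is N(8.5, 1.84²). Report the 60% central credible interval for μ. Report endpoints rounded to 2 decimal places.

[6.95, 10.05]

The posterior is symmetric, so the 60% equal-tailed interval is μ = 8.5 ± z·1.84 with z = 0.842.
Half-width: 0.842 × 1.84 = 1.55.
8.5 − 1.55 = 6.95; 8.5 + 1.55 = 10.05.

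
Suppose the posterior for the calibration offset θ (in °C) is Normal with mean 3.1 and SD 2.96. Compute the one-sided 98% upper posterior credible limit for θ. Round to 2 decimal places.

9.18

Need U with P(θ ≤ U) = 0.98: U = 3.1 + z_{0.02}·2.96.
z = 2.054; U = 3.1 + 2.054 × 2.96 = 9.18.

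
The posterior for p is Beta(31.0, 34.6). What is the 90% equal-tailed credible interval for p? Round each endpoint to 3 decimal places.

Posterior: Beta(31.0, 34.6).
Equal-tailed 90% interval: the 0.05 and 0.95 quantiles of Beta(31.0, 34.6).
Posterior mean ≈ 0.473, SD ≈ 0.061; a Normal approximation gives roughly [0.372, 0.573].
Exact: F⁻¹(0.05) = 0.372; F⁻¹(0.95) = 0.574.

[0.372, 0.574]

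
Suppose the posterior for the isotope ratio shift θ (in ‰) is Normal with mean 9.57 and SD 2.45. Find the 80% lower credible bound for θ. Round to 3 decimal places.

7.508

Need L with P(θ ≥ L) = 0.80: L = 9.57 − z_{0.2}·2.45.
z = 0.842; L = 9.57 − 0.842 × 2.45 = 7.508.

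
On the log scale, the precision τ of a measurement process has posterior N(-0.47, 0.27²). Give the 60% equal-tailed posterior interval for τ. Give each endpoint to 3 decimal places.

On the log scale the 60% interval is -0.47 ± 0.842 × 0.27 = [-0.6972, -0.2428].
Exponentiate: [e^-0.6972, e^-0.2428] = [0.498, 0.784].

[0.498, 0.784]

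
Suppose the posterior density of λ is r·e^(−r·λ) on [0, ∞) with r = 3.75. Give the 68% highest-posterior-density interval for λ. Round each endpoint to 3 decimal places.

The exponential density is strictly decreasing on [0, ∞), so the HPD interval is anchored at 0: [0, q] with P(λ ≤ q) = 0.68.
q = −ln(1 − 0.68) / 3.75 = 1.1394 / 3.75 = 0.304.

[0.000, 0.304]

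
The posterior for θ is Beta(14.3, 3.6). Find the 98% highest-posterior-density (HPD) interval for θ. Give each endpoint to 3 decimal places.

The posterior is unimodal and skewed, so the HPD interval has equal density at both endpoints and is the shortest 98% interval.
Solving f(0.571) = f(0.972) with F(0.972) − F(0.571) = 0.98 gives [0.571, 0.972].
For comparison, the equal-tailed interval is [0.545, 0.959]; the HPD is narrower and shifted toward the mode.

[0.571, 0.972]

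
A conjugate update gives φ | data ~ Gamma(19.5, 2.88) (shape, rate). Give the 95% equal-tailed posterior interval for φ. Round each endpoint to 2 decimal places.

Posterior: Gamma(shape 19.5, rate 2.88).
Equal-tailed 95% interval: Gamma(19.5, 2.88) quantiles at 0.025 and 0.975.
Posterior mean ≈ 6.77, SD ≈ 1.53; a Normal approximation gives roughly [3.77, 9.78].
Exact: lower = 4.11; upper = 10.09.

[4.11, 10.09]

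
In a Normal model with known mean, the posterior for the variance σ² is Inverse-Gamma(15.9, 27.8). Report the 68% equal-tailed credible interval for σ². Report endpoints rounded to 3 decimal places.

[1.403, 2.322]

Inverse-Gamma(15.9, 27.8) quantiles: F⁻¹(0.16) and F⁻¹(0.84).
Equivalently, 1/σ² ~ Gamma(15.9, rate = 27.8); invert its 0.84 and 0.16 quantiles.
Posterior mean ≈ 1.866, SD ≈ 0.500; a Normal approximation gives roughly [1.368, 2.363].
Exact: lower = 1.403; upper = 2.322.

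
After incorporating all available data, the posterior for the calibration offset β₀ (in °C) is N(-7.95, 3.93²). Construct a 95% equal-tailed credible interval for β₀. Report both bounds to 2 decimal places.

The posterior is symmetric, so the 95% equal-tailed interval is β₀ = -7.95 ± z·3.93 with z = 1.960.
Half-width: 1.960 × 3.93 = 7.70.
-7.95 − 7.70 = -15.65; -7.95 + 7.70 = -0.25.

[-15.65, -0.25]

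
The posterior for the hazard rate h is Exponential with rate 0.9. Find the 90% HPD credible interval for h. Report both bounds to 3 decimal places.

[0.000, 2.558]

The exponential density is strictly decreasing on [0, ∞), so the HPD interval is anchored at 0: [0, q] with P(h ≤ q) = 0.90.
q = −ln(1 − 0.90) / 0.9 = 2.3026 / 0.9 = 2.558.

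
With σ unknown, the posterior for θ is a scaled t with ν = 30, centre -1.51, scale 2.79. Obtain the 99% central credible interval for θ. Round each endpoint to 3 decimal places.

[-9.182, 6.162]

The t_30 distribution is symmetric; the 99% interval is -1.51 ± t·2.79 with t_{0.995,30} = 2.750.
Half-width: 2.750 × 2.79 = 7.672.
-1.51 − 7.672 = -9.182; -1.51 + 7.672 = 6.162.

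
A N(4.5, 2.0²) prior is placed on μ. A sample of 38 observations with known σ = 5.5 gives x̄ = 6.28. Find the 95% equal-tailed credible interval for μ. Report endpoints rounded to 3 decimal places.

Posterior precision = 1/2.0² + 38/5.5² = 0.2500 + 1.2562 = 1.5062, so posterior SD = 0.8148.
Posterior mean = (4.5/2.0² + 38·6.28/5.5²) / 1.5062 = 5.9846.
Interval: 5.9846 ± 1.960 × 0.8148 → [4.388, 7.582].

[4.388, 7.582]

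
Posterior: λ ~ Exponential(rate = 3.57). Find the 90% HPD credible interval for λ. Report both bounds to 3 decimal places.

[0.000, 0.645]

The exponential density is strictly decreasing on [0, ∞), so the HPD interval is anchored at 0: [0, q] with P(λ ≤ q) = 0.90.
q = −ln(1 − 0.90) / 3.57 = 2.3026 / 3.57 = 0.645.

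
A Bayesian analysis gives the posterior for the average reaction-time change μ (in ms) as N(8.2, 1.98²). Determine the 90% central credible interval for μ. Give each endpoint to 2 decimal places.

[4.94, 11.46]

The posterior is symmetric, so the 90% equal-tailed interval is μ = 8.2 ± z·1.98 with z = 1.645.
Half-width: 1.645 × 1.98 = 3.26.
8.2 − 3.26 = 4.94; 8.2 + 3.26 = 11.46.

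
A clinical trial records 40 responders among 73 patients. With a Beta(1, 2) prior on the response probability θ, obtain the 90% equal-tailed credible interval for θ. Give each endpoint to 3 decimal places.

Posterior: Beta(1+40, 2+33) = Beta(41, 35).
Equal-tailed 90% interval: the 0.05 and 0.95 quantiles of Beta(41, 35).
Posterior mean ≈ 0.539, SD ≈ 0.057; a Normal approximation gives roughly [0.446, 0.633].
Exact: F⁻¹(0.05) = 0.445; F⁻¹(0.95) = 0.632.

[0.445, 0.632]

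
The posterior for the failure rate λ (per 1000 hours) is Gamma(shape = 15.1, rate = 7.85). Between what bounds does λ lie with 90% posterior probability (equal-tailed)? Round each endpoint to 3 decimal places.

[1.188, 2.804]

Posterior: Gamma(shape 15.1, rate 7.85).
Equal-tailed 90% interval: Gamma(15.1, 7.85) quantiles at 0.05 and 0.95.
Posterior mean ≈ 1.924, SD ≈ 0.495; a Normal approximation gives roughly [1.109, 2.738].
Exact: lower = 1.188; upper = 2.804.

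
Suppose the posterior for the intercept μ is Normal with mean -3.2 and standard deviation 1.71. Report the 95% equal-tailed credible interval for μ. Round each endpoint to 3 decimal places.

[-6.552, 0.152]

The posterior is symmetric, so the 95% equal-tailed interval is μ = -3.2 ± z·1.71 with z = 1.960.
Half-width: 1.960 × 1.71 = 3.352.
-3.2 − 3.352 = -6.552; -3.2 + 3.352 = 0.152.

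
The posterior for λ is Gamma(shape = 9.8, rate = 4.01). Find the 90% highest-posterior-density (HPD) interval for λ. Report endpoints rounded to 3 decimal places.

The posterior is unimodal and skewed, so the HPD interval has equal density at both endpoints and is the shortest 90% interval.
Solving f(1.184) = f(3.662) with F(3.662) − F(1.184) = 0.90 gives [1.184, 3.662].
For comparison, the equal-tailed interval is [1.316, 3.853]; the HPD is narrower and shifted toward the mode.

[1.184, 3.662]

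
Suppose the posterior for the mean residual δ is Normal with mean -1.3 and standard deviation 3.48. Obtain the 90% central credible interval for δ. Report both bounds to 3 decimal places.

The posterior is symmetric, so the 90% equal-tailed interval is δ = -1.3 ± z·3.48 with z = 1.645.
Half-width: 1.645 × 3.48 = 5.724.
-1.3 − 5.724 = -7.024; -1.3 + 5.724 = 4.424.

[-7.024, 4.424]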